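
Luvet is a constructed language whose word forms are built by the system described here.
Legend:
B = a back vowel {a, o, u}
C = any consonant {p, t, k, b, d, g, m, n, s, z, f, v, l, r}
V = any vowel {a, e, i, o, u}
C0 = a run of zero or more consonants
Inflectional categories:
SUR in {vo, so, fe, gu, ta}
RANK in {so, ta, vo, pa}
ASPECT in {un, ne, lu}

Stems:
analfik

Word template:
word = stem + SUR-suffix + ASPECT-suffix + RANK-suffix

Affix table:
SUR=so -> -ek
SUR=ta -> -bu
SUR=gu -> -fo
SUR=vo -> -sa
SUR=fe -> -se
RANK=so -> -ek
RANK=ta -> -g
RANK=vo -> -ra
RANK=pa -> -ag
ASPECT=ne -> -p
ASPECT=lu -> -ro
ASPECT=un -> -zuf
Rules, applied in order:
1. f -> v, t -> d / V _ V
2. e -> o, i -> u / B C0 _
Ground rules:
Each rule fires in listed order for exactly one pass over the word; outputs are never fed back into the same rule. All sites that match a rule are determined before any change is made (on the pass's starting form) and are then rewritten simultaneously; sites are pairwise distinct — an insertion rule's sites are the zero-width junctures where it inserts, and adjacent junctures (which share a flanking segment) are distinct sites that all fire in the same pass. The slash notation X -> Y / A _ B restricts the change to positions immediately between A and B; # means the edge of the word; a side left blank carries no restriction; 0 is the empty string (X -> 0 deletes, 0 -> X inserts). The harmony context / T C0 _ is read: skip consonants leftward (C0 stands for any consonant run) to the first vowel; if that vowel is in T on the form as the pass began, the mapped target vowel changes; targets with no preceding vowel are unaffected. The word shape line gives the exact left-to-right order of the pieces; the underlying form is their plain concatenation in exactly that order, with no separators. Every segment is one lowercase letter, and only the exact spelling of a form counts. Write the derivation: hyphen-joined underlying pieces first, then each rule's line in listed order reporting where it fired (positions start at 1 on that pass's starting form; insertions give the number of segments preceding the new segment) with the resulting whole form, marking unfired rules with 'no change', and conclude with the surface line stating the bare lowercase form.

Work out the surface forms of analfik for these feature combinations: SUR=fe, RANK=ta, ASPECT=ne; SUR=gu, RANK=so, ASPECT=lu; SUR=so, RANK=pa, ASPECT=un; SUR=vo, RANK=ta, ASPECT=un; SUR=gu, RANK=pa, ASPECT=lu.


cell SUR=fe, RANK=ta, ASPECT=ne:
underlying: analfik-se-p-g
1. f -> v, t -> d / V _ V: no change
2. e -> o, i -> u / B C0 _: fires at position(s) 6: analfuksepg
surface: analfuksepg

cell SUR=gu, RANK=so, ASPECT=lu:
underlying: analfik-fo-ro-ek
1. f -> v, t -> d / V _ V: no change
2. e -> o, i -> u / B C0 _: fires at position(s) 6, 12: analfukforook
surface: analfukforook

cell SUR=so, RANK=pa, ASPECT=un:
underlying: analfik-ek-zuf-ag
1. f -> v, t -> d / V _ V: fires at position(s) 12: analfikekzuvag
2. e -> o, i -> u / B C0 _: fires at position(s) 6: analfukekzuvag
surface: analfukekzuvag

cell SUR=vo, RANK=ta, ASPECT=un:
underlying: analfik-sa-zuf-g
1. f -> v, t -> d / V _ V: no change
2. e -> o, i -> u / B C0 _: fires at position(s) 6: analfuksazufg
surface: analfuksazufg

cell SUR=gu, RANK=pa, ASPECT=lu:
underlying: analfik-fo-ro-ag
1. f -> v, t -> d / V _ V: no change
2. e -> o, i -> u / B C0 _: fires at position(s) 6: analfukforoag
surface: analfukforoag


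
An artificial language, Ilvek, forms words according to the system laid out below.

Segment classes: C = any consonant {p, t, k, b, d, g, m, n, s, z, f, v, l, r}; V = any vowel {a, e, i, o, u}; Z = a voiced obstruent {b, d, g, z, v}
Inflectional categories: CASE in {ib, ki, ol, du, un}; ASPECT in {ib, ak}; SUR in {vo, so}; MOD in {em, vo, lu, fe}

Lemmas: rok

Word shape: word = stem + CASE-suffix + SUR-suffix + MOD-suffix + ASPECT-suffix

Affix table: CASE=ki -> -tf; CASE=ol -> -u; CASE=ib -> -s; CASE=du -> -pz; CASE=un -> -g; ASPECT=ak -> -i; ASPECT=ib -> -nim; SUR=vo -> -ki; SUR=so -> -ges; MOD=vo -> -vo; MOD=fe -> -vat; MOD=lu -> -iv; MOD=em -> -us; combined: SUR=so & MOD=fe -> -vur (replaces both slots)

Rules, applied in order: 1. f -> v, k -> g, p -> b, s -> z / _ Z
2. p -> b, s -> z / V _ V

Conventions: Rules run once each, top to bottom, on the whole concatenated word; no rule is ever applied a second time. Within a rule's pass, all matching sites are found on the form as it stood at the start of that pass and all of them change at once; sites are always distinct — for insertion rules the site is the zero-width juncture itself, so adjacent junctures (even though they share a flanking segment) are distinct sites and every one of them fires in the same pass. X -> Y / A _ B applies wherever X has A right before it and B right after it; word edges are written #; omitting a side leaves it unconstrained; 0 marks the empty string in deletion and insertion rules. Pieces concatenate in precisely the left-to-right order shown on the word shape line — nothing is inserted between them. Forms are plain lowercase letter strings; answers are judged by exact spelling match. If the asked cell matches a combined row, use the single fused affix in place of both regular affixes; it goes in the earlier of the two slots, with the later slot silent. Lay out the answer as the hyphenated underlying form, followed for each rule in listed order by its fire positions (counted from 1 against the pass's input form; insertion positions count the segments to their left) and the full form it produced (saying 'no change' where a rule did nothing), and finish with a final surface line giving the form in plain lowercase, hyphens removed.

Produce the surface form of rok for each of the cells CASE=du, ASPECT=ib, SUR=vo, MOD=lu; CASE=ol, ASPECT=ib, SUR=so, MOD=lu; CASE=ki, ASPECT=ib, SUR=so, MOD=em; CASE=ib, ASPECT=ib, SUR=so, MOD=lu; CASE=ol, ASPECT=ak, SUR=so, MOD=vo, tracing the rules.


cell CASE=du, ASPECT=ib, SUR=vo, MOD=lu:
underlying: rok-pz-ki-iv-nim
1. f -> v, k -> g, p -> b, s -> z / _ Z: fires at position(s) 4: rokbzkiivnim
2. p -> b, s -> z / V _ V: no change
surface: rokbzkiivnim

cell CASE=ol, ASPECT=ib, SUR=so, MOD=lu:
underlying: rok-u-ges-iv-nim
1. f -> v, k -> g, p -> b, s -> z / _ Z: no change
2. p -> b, s -> z / V _ V: fires at position(s) 7: rokugezivnim
surface: rokugezivnim

cell CASE=ki, ASPECT=ib, SUR=so, MOD=em:
underlying: rok-tf-ges-us-nim
1. f -> v, k -> g, p -> b, s -> z / _ Z: fires at position(s) 5: roktvgesusnim
2. p -> b, s -> z / V _ V: fires at position(s) 8: roktvgezusnim
surface: roktvgezusnim

cell CASE=ib, ASPECT=ib, SUR=so, MOD=lu:
underlying: rok-s-ges-iv-nim
1. f -> v, k -> g, p -> b, s -> z / _ Z: fires at position(s) 4: rokzgesivnim
2. p -> b, s -> z / V _ V: fires at position(s) 7: rokzgezivnim
surface: rokzgezivnim

cell CASE=ol, ASPECT=ak, SUR=so, MOD=vo:
underlying: rok-u-ges-vo-i
1. f -> v, k -> g, p -> b, s -> z / _ Z: fires at position(s) 7: rokugezvoi
2. p -> b, s -> z / V _ V: no change
surface: rokugezvoi


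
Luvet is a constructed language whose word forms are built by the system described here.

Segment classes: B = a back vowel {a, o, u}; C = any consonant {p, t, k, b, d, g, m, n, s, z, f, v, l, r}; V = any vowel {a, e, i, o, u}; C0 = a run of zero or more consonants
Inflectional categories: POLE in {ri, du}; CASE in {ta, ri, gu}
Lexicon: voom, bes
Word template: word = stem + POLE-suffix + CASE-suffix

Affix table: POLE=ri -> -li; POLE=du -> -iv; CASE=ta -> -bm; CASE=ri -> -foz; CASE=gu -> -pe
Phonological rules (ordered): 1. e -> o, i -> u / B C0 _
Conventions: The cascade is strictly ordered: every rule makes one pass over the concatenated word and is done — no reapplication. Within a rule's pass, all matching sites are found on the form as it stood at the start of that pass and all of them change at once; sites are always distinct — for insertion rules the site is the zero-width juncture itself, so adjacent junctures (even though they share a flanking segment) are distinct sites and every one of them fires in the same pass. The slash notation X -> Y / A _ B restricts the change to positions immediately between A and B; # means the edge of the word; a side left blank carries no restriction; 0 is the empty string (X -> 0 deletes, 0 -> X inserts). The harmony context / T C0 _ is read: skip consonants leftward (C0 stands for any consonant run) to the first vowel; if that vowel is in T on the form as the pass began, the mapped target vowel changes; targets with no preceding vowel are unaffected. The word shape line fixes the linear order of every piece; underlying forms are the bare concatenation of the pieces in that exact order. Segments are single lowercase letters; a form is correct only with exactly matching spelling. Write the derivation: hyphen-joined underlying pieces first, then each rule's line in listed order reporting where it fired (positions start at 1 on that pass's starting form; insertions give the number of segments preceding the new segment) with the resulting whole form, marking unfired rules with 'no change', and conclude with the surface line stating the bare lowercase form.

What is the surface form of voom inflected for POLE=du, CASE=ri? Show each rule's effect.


underlying: voom-iv-foz
1. e -> o, i -> u / B C0 _: fires at position(s) 5: voomuvfoz
surface: voomuvfoz


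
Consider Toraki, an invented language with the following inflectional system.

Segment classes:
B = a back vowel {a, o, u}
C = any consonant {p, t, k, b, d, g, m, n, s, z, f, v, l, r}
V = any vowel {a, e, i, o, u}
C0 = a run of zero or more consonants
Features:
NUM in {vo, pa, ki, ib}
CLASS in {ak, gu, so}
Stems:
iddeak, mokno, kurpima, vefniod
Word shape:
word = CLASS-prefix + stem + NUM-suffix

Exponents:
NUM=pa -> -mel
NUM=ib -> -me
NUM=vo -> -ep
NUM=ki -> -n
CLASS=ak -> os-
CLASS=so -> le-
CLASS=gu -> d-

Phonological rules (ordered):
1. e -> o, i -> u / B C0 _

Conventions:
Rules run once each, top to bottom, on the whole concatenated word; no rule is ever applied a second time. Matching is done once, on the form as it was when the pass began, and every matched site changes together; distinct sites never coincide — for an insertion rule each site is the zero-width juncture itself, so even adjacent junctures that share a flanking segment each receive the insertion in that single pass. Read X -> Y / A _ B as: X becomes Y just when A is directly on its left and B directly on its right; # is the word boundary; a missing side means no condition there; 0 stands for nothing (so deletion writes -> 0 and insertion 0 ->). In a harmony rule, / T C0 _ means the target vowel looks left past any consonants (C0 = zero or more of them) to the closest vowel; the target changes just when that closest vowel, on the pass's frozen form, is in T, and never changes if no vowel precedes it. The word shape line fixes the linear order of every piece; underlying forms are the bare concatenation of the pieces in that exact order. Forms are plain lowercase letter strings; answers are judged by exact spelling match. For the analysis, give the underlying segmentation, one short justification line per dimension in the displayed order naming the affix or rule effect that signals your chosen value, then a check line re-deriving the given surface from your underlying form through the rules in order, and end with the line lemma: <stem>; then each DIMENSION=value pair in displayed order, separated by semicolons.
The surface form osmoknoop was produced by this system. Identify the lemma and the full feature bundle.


underlying: os-mokno-ep
NUM=vo - signalled by the affix -ep
CLASS=ak - signalled by the affix os-
check: osmoknoep -> osmoknoop
lemma: mokno; NUM=vo; CLASS=ak


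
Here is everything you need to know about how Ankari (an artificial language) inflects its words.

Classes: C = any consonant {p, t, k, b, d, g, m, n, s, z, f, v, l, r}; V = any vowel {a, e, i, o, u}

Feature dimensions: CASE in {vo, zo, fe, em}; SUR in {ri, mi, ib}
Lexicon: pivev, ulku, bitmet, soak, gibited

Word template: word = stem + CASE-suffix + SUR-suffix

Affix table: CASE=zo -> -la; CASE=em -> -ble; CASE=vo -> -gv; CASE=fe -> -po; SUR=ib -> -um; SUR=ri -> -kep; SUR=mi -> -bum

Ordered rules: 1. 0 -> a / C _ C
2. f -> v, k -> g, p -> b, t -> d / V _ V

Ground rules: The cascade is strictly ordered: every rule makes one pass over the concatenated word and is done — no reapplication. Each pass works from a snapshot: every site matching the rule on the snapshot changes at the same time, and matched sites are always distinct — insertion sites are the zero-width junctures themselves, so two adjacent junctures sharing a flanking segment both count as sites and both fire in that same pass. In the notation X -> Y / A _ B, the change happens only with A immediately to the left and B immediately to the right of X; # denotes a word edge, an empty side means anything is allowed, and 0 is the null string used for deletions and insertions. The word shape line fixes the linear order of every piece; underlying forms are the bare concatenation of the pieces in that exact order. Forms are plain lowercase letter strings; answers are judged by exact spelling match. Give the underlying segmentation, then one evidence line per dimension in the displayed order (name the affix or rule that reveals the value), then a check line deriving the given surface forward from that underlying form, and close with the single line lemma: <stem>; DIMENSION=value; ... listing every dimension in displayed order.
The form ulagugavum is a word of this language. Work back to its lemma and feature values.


underlying: ulku-gv-um
CASE=vo - signalled by the affix -gv
SUR=ib - signalled by the affix -um
check: ulkugvum -> ulakugavum -> ulagugavum
lemma: ulku; CASE=vo; SUR=ib


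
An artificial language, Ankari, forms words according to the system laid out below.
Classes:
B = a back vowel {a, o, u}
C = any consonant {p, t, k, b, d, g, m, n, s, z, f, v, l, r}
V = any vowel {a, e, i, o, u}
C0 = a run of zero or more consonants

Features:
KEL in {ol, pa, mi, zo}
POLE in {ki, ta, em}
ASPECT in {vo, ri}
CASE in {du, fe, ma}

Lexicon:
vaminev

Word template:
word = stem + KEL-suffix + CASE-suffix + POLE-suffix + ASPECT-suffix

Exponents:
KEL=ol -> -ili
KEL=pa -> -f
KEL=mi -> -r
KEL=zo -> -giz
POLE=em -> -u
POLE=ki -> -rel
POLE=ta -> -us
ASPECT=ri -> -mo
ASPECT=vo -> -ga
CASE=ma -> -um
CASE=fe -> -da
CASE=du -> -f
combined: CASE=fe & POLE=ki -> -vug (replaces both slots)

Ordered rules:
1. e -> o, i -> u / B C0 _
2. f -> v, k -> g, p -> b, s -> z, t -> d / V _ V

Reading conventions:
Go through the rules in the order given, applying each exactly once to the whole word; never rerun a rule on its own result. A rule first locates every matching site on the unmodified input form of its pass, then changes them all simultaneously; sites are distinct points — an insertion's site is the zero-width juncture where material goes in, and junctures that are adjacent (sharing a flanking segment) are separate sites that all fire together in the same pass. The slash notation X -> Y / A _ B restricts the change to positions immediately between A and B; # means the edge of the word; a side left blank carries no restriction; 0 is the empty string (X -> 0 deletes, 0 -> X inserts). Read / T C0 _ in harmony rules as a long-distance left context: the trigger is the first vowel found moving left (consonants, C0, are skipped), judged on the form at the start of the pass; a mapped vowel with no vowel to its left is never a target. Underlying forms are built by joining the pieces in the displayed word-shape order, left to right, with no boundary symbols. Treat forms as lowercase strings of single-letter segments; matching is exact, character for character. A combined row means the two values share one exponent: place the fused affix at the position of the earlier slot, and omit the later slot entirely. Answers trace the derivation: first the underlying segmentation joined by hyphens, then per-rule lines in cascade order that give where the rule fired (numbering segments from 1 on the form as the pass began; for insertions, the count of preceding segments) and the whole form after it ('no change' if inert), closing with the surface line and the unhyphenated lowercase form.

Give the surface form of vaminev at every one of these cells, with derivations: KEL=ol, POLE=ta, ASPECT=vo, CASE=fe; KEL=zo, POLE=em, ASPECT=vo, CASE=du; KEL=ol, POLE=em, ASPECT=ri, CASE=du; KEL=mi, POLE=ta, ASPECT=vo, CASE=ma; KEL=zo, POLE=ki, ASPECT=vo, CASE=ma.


cell KEL=ol, POLE=ta, ASPECT=vo, CASE=fe:
underlying: vaminev-ili-da-us-ga
1. e -> o, i -> u / B C0 _: fires at position(s) 4: vamunevilidausga
2. f -> v, k -> g, p -> b, s -> z, t -> d / V _ V: no change
surface: vamunevilidausga

cell KEL=zo, POLE=em, ASPECT=vo, CASE=du:
underlying: vaminev-giz-f-u-ga
1. e -> o, i -> u / B C0 _: fires at position(s) 4: vamunevgizfuga
2. f -> v, k -> g, p -> b, s -> z, t -> d / V _ V: no change
surface: vamunevgizfuga

cell KEL=ol, POLE=em, ASPECT=ri, CASE=du:
underlying: vaminev-ili-f-u-mo
1. e -> o, i -> u / B C0 _: fires at position(s) 4: vamunevilifumo
2. f -> v, k -> g, p -> b, s -> z, t -> d / V _ V: fires at position(s) 11: vamunevilivumo
surface: vamunevilivumo

cell KEL=mi, POLE=ta, ASPECT=vo, CASE=ma:
underlying: vaminev-r-um-us-ga
1. e -> o, i -> u / B C0 _: fires at position(s) 4: vamunevrumusga
2. f -> v, k -> g, p -> b, s -> z, t -> d / V _ V: no change
surface: vamunevrumusga

cell KEL=zo, POLE=ki, ASPECT=vo, CASE=ma:
underlying: vaminev-giz-um-rel-ga
1. e -> o, i -> u / B C0 _: fires at position(s) 4, 14: vamunevgizumrolga
2. f -> v, k -> g, p -> b, s -> z, t -> d / V _ V: no change
surface: vamunevgizumrolga


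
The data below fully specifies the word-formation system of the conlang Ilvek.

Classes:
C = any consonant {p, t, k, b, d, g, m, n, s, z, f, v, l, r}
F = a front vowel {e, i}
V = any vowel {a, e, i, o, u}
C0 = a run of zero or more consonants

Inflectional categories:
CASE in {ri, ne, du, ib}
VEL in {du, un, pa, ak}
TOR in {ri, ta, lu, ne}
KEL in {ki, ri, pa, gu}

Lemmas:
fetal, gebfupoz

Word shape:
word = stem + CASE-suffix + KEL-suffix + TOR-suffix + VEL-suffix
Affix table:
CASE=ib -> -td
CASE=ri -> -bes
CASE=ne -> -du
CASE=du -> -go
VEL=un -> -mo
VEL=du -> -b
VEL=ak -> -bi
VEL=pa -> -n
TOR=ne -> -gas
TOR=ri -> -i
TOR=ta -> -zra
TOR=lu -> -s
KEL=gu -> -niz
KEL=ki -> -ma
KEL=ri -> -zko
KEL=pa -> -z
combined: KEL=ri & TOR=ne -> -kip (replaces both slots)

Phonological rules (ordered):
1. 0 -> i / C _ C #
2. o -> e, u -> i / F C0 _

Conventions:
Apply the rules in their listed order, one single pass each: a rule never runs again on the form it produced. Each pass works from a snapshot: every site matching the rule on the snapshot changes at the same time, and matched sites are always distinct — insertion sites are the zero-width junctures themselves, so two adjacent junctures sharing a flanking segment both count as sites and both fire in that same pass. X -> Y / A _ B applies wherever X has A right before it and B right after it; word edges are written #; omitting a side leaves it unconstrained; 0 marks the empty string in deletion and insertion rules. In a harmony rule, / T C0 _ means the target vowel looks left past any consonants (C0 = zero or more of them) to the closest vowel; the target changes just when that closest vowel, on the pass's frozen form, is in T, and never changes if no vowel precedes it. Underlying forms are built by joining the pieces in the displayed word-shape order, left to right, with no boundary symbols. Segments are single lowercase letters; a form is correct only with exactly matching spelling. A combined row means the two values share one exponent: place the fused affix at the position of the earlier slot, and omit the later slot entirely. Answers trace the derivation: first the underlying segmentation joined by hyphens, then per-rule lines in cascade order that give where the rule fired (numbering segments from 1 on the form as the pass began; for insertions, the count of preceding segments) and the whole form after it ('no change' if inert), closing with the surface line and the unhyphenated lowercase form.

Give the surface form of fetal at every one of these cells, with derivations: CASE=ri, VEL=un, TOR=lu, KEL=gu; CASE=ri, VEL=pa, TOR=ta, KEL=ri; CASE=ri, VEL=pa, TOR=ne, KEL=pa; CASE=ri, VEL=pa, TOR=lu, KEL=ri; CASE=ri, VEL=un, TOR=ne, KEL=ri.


cell CASE=ri, VEL=un, TOR=lu, KEL=gu:
underlying: fetal-bes-niz-s-mo
1. 0 -> i / C _ C #: no change
2. o -> e, u -> i / F C0 _: fires at position(s) 14: fetalbesnizsme
surface: fetalbesnizsme

cell CASE=ri, VEL=pa, TOR=ta, KEL=ri:
underlying: fetal-bes-zko-zra-n
1. 0 -> i / C _ C #: no change
2. o -> e, u -> i / F C0 _: fires at position(s) 11: fetalbeszkezran
surface: fetalbeszkezran

cell CASE=ri, VEL=pa, TOR=ne, KEL=pa:
underlying: fetal-bes-z-gas-n
1. 0 -> i / C _ C #: inserts after position(s) 12: fetalbeszgasin
2. o -> e, u -> i / F C0 _: no change
surface: fetalbeszgasin

cell CASE=ri, VEL=pa, TOR=lu, KEL=ri:
underlying: fetal-bes-zko-s-n
1. 0 -> i / C _ C #: inserts after position(s) 12: fetalbeszkosin
2. o -> e, u -> i / F C0 _: fires at position(s) 11: fetalbeszkesin
surface: fetalbeszkesin

cell CASE=ri, VEL=un, TOR=ne, KEL=ri:
underlying: fetal-bes-kip-mo
1. 0 -> i / C _ C #: no change
2. o -> e, u -> i / F C0 _: fires at position(s) 13: fetalbeskipme
surface: fetalbeskipme


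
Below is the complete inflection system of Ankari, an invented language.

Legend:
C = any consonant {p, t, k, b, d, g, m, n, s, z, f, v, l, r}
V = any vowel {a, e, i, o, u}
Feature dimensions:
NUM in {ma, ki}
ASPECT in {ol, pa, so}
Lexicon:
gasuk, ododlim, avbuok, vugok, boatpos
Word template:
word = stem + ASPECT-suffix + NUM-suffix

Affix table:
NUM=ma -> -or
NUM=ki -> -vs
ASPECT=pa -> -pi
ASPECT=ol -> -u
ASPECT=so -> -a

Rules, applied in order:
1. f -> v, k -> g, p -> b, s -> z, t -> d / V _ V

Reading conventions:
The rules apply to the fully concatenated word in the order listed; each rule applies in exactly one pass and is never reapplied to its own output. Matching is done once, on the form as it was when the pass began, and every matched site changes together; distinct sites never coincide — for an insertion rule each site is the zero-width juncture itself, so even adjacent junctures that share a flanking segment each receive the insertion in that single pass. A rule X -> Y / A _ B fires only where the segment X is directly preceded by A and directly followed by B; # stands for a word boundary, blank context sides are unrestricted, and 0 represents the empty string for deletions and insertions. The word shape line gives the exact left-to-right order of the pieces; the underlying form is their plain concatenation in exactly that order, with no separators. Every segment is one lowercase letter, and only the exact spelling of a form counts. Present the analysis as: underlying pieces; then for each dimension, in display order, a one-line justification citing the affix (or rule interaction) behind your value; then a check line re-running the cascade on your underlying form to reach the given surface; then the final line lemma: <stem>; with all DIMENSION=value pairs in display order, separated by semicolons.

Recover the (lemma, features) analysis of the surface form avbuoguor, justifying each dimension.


underlying: avbuok-u-or
NUM=ma - signalled by the affix -or
ASPECT=ol - signalled by the affix -u
check: avbuokuor -> avbuoguor
lemma: avbuok; NUM=ma; ASPECT=ol


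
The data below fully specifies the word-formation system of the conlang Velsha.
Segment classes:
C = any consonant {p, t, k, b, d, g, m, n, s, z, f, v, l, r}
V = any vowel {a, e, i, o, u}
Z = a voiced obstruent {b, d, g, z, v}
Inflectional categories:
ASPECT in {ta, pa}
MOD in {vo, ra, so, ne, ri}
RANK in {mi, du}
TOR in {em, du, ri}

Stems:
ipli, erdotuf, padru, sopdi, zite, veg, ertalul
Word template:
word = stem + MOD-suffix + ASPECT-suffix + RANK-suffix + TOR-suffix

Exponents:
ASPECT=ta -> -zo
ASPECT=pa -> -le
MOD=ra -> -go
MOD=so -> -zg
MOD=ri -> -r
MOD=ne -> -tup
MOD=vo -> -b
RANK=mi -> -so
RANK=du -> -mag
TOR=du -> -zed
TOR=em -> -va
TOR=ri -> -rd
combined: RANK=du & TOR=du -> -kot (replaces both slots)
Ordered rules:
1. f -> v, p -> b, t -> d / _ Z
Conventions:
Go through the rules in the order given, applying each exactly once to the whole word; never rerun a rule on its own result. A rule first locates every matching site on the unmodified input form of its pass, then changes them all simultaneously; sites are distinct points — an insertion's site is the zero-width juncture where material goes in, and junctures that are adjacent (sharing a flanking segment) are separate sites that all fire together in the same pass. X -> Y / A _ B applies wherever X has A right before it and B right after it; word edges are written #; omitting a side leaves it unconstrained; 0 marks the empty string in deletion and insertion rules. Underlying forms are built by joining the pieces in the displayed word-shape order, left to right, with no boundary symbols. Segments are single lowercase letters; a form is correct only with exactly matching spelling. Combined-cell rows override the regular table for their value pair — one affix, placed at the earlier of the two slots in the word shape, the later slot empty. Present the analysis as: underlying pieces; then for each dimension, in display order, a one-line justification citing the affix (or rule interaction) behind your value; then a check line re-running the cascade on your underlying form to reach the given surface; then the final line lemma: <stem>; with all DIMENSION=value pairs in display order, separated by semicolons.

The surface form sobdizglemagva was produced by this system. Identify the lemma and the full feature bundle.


underlying: sopdi-zg-le-mag-va
ASPECT=pa - signalled by the affix -le
MOD=so - signalled by the affix -zg
RANK=du - signalled by the affix -mag
TOR=em - signalled by the affix -va
check: sopdizglemagva -> sobdizglemagva
lemma: sopdi; ASPECT=pa; MOD=so; RANK=du; TOR=em


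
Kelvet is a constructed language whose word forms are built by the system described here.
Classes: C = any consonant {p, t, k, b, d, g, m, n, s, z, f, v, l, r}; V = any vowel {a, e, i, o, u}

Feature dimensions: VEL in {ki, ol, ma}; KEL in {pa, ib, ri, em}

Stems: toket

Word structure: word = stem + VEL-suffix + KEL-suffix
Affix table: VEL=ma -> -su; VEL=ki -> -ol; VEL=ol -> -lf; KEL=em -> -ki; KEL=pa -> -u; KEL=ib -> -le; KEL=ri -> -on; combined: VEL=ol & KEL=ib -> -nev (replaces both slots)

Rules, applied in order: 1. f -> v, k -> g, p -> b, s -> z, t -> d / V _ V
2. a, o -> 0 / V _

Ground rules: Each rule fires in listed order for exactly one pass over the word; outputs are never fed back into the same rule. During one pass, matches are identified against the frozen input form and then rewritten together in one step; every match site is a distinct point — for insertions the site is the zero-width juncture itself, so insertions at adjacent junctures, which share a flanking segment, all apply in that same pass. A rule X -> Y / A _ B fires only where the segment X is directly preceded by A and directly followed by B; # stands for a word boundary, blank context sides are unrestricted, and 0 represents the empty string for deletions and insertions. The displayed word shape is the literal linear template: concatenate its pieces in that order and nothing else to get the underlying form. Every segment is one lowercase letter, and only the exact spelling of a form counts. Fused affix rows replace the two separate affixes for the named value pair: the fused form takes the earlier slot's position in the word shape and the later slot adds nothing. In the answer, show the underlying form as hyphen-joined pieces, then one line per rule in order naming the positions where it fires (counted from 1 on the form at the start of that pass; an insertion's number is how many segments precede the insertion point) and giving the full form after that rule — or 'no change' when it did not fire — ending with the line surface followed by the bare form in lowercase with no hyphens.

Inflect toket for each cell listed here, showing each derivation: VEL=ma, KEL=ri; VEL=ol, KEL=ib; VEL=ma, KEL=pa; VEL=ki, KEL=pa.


cell VEL=ma, KEL=ri:
underlying: toket-su-on
1. f -> v, k -> g, p -> b, s -> z, t -> d / V _ V: fires at position(s) 3: togetsuon
2. a, o -> 0 / V _: fires at position(s) 8: togetsun
surface: togetsun

cell VEL=ol, KEL=ib:
underlying: toket-nev
1. f -> v, k -> g, p -> b, s -> z, t -> d / V _ V: fires at position(s) 3: togetnev
2. a, o -> 0 / V _: no change
surface: togetnev

cell VEL=ma, KEL=pa:
underlying: toket-su-u
1. f -> v, k -> g, p -> b, s -> z, t -> d / V _ V: fires at position(s) 3: togetsuu
2. a, o -> 0 / V _: no change
surface: togetsuu

cell VEL=ki, KEL=pa:
underlying: toket-ol-u
1. f -> v, k -> g, p -> b, s -> z, t -> d / V _ V: fires at position(s) 3, 5: togedolu
2. a, o -> 0 / V _: no change
surface: togedolu


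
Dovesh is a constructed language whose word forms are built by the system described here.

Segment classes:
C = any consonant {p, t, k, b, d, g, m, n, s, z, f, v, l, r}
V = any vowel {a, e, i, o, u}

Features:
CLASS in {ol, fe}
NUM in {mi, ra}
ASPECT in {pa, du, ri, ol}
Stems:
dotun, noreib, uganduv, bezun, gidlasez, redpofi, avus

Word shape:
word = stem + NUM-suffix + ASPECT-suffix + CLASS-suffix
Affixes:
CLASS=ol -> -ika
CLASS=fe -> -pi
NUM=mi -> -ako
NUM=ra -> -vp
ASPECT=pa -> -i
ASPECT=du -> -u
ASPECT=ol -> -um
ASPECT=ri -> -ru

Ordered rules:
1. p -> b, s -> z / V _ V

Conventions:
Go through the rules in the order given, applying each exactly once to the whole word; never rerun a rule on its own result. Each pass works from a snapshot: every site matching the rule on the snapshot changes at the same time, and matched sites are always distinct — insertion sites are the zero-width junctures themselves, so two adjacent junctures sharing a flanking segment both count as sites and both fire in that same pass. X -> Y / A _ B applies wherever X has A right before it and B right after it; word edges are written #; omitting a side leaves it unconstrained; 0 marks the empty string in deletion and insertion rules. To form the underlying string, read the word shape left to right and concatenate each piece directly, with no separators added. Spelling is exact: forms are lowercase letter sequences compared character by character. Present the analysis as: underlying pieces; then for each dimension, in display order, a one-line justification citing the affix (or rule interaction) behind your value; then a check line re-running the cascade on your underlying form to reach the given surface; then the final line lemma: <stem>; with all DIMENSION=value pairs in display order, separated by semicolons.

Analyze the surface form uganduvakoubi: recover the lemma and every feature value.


underlying: uganduv-ako-u-pi
CLASS=fe - signalled by the affix -pi
NUM=mi - signalled by the affix -ako
ASPECT=du - signalled by the affix -u
check: uganduvakoupi -> uganduvakoubi
lemma: uganduv; CLASS=fe; NUM=mi; ASPECT=du


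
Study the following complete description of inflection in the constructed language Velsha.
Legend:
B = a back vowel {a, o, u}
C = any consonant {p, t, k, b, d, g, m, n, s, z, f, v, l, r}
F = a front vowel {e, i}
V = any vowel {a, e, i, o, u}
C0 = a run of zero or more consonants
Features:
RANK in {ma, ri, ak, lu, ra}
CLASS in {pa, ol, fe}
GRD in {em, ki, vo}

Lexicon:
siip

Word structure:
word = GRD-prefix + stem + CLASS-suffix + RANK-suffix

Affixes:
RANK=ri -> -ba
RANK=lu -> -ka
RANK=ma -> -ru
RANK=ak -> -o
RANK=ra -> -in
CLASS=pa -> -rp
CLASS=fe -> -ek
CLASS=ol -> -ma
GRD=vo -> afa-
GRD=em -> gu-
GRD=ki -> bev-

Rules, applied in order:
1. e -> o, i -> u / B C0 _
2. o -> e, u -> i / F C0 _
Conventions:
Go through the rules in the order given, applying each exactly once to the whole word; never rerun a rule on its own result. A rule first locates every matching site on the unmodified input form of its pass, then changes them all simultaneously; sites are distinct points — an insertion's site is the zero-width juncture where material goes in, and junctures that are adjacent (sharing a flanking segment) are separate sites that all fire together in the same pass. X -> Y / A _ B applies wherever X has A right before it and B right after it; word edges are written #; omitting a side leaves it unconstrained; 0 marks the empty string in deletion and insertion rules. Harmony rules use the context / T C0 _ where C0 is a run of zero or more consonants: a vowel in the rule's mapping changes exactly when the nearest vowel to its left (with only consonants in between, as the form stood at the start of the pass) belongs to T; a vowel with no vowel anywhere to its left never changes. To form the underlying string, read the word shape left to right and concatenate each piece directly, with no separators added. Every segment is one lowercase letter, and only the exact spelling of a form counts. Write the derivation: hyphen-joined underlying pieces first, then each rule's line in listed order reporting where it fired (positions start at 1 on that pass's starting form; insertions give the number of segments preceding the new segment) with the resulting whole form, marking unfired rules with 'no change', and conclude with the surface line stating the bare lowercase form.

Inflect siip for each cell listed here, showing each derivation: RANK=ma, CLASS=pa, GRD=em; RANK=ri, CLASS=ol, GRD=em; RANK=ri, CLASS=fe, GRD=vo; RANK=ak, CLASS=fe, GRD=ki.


cell RANK=ma, CLASS=pa, GRD=em:
underlying: gu-siip-rp-ru
1. e -> o, i -> u / B C0 _: fires at position(s) 4: gusuiprpru
2. o -> e, u -> i / F C0 _: fires at position(s) 10: gusuiprpri
surface: gusuiprpri

cell RANK=ri, CLASS=ol, GRD=em:
underlying: gu-siip-ma-ba
1. e -> o, i -> u / B C0 _: fires at position(s) 4: gusuipmaba
2. o -> e, u -> i / F C0 _: no change
surface: gusuipmaba

cell RANK=ri, CLASS=fe, GRD=vo:
underlying: afa-siip-ek-ba
1. e -> o, i -> u / B C0 _: fires at position(s) 5: afasuipekba
2. o -> e, u -> i / F C0 _: no change
surface: afasuipekba

cell RANK=ak, CLASS=fe, GRD=ki:
underlying: bev-siip-ek-o
1. e -> o, i -> u / B C0 _: no change
2. o -> e, u -> i / F C0 _: fires at position(s) 10: bevsiipeke
surface: bevsiipeke


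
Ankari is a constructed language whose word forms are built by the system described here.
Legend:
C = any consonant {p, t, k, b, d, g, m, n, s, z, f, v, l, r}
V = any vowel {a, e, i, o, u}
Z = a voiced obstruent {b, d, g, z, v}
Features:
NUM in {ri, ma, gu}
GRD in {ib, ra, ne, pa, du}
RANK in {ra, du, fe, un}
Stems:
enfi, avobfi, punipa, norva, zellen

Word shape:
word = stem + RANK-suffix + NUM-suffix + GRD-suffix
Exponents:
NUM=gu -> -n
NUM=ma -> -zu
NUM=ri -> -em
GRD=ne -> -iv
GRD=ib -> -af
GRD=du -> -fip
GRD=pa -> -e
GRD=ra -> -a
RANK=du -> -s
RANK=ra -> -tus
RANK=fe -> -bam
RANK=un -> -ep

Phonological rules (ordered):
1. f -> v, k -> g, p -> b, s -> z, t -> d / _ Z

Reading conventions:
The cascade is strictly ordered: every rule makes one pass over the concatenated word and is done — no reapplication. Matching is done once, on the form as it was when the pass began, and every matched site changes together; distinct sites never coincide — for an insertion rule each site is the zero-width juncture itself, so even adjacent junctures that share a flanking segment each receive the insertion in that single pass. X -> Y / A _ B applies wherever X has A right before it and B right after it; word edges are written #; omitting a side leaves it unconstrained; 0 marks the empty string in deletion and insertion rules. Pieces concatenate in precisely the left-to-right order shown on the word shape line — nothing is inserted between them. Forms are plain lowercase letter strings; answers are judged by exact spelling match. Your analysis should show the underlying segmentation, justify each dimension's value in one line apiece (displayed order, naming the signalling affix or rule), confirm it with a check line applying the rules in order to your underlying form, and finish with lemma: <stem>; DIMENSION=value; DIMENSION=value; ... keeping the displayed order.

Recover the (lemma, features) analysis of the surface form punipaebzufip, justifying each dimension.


underlying: punipa-ep-zu-fip
NUM=ma - signalled by the affix -zu
GRD=du - signalled by the affix -fip
RANK=un - signalled by the affix -ep
check: punipaepzufip -> punipaebzufip
lemma: punipa; NUM=ma; GRD=du; RANK=un


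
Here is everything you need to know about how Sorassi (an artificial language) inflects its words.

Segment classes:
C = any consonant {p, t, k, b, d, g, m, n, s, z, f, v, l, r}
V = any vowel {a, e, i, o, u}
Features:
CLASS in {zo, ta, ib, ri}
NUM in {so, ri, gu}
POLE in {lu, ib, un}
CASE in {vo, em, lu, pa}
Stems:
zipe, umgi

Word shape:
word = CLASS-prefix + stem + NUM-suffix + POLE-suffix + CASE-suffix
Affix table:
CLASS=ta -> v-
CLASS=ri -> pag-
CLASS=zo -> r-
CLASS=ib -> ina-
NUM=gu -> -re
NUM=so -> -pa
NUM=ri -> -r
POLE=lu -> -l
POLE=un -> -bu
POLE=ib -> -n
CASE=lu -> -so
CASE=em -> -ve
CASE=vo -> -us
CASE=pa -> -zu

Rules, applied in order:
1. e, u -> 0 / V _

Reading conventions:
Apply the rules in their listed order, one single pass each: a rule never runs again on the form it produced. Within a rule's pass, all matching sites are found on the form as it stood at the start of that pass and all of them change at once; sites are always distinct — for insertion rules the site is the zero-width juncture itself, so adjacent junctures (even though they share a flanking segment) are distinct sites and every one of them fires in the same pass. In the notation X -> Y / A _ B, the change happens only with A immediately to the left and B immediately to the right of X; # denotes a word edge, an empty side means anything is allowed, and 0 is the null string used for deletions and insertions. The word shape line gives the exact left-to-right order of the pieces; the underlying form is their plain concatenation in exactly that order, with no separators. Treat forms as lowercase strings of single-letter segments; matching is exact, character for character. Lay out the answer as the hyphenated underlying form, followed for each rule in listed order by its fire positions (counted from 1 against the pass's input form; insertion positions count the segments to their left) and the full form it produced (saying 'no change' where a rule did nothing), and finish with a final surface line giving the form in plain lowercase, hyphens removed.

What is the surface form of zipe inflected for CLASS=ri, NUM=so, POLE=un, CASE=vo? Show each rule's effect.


underlying: pag-zipe-pa-bu-us
1. e, u -> 0 / V _: fires at position(s) 12: pagzipepabus
surface: pagzipepabus


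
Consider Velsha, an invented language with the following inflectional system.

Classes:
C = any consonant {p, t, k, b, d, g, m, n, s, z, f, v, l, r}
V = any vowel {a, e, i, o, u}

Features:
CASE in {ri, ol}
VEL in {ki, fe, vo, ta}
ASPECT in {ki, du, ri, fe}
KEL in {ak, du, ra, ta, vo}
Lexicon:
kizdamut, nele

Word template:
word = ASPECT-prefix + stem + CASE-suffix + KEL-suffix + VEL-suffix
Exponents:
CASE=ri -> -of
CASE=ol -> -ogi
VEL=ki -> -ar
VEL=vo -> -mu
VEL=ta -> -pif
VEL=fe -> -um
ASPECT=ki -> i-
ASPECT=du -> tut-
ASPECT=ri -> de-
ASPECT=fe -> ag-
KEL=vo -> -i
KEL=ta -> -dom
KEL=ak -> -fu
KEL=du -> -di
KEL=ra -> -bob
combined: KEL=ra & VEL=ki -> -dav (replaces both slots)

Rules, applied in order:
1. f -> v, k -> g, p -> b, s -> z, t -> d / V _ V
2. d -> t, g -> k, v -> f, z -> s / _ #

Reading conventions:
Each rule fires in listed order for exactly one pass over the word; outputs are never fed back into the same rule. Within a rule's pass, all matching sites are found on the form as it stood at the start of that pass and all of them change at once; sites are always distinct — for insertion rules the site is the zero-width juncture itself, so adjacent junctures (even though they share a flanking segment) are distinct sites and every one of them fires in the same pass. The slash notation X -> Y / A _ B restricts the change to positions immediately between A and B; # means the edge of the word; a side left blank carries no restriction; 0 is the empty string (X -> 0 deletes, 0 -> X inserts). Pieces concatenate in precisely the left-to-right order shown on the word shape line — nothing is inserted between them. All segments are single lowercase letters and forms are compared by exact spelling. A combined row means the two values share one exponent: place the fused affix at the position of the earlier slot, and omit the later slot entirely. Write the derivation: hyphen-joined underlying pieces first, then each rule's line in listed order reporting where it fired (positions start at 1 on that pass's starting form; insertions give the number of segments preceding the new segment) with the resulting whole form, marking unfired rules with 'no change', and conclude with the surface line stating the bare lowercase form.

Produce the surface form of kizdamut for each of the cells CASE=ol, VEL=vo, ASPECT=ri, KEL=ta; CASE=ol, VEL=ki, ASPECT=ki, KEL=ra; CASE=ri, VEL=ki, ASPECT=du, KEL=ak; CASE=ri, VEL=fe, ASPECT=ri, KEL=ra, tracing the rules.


cell CASE=ol, VEL=vo, ASPECT=ri, KEL=ta:
underlying: de-kizdamut-ogi-dom-mu
1. f -> v, k -> g, p -> b, s -> z, t -> d / V _ V: fires at position(s) 3, 10: degizdamudogidommu
2. d -> t, g -> k, v -> f, z -> s / _ #: no change
surface: degizdamudogidommu

cell CASE=ol, VEL=ki, ASPECT=ki, KEL=ra:
underlying: i-kizdamut-ogi-dav
1. f -> v, k -> g, p -> b, s -> z, t -> d / V _ V: fires at position(s) 2, 9: igizdamudogidav
2. d -> t, g -> k, v -> f, z -> s / _ #: fires at position(s) 15: igizdamudogidaf
surface: igizdamudogidaf

cell CASE=ri, VEL=ki, ASPECT=du, KEL=ak:
underlying: tut-kizdamut-of-fu-ar
1. f -> v, k -> g, p -> b, s -> z, t -> d / V _ V: fires at position(s) 11: tutkizdamudoffuar
2. d -> t, g -> k, v -> f, z -> s / _ #: no change
surface: tutkizdamudoffuar

cell CASE=ri, VEL=fe, ASPECT=ri, KEL=ra:
underlying: de-kizdamut-of-bob-um
1. f -> v, k -> g, p -> b, s -> z, t -> d / V _ V: fires at position(s) 3, 10: degizdamudofbobum
2. d -> t, g -> k, v -> f, z -> s / _ #: no change
surface: degizdamudofbobum
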